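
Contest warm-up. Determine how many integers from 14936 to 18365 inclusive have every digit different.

1147

The integers in [14936, 18365] that have every digit different: 14936, 14937, 14938, 14950, 14952, 14953, …, 18364, 18365.
1147 qualify.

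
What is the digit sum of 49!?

225

49! = 608281864034267560872252163321295376887552831379210240000000000
Sum of its 63 digits: 225.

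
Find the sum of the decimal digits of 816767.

8+1+6+7+6+7 = 35

35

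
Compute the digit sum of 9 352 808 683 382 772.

9+3+5+2+8+0+8+6+8+3+3+8+2+7+7+2 = 81

81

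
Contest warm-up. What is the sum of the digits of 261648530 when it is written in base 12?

261648530 in base 12 is 73760B82.
Digit sum: 7+3+7+6+0+11+8+2 = 44.

44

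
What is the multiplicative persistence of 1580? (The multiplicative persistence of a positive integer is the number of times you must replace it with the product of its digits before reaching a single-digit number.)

1

1580 → 0 (1 step)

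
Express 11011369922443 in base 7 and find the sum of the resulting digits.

11011369922443 in base 7 is 2214355004010262.
Digit sum: 2+2+1+4+3+5+5+0+0+4+0+1+0+2+6+2 = 37.

37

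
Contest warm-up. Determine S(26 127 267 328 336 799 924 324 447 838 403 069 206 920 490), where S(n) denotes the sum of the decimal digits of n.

2+6+1+2+7+2+6+7+3+2+8+3+3+6+7+9+9+9+2+4+3+2+4+4+4+7+8+3+8+4+0+3+0+6+9+2+0+6+9+2+0+4+9+0 = 195

195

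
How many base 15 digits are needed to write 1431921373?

1431921373 in base 15 is 85A9CEED, which has 8 digits.

8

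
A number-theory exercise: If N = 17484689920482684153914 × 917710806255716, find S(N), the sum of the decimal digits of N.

190

17484689920482684153914 × 917710806255716 = 16045888884057354951637995055786272424
Sum of its 38 digits: 190.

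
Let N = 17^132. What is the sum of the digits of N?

17^132 = 2625775682230227256591138703384510714221543388544059587876505133347642477252019728910975721702964077825426123244307077258044804502593094758305899213484429663735361
Sum of its 163 digits: 703.

703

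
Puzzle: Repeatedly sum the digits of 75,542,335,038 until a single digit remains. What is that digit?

7+5+5+4+2+3+3+5+0+3+8 = 45
4+5 = 9

9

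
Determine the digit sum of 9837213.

9+8+3+7+2+1+3 = 33

33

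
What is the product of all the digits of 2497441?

8064

2×4×9×7×4×4×1 = 8064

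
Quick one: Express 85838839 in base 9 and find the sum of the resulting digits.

47

85838839 in base 9 is 188461667.
Digit sum: 1+8+8+4+6+1+6+6+7 = 47.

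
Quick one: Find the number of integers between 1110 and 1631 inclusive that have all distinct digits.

239

The integers in [1110, 1631] that have all distinct digits: 1203, 1204, 1205, 1206, 1207, 1208, …, 1629, 1630.
239 qualify.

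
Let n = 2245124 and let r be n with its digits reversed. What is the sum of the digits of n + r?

31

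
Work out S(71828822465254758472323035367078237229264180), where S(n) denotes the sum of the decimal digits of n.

190

7+1+8+2+8+8+2+2+4+6+5+2+5+4+7+5+8+4+7+2+3+2+3+0+3+5+3+6+7+0+7+8+2+3+7+2+2+9+2+6+4+1+8+0 = 190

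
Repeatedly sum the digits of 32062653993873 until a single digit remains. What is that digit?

3+2+0+6+2+6+5+3+9+9+3+8+7+3 = 66
6+6 = 12
1+2 = 3

3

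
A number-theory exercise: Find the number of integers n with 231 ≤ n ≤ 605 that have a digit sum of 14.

34

The integers in [231, 605] that have a digit sum of 14: 239, 248, 257, 266, 275, 284, …, 581, 590.
34 qualify.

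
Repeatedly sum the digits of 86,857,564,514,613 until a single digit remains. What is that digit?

6

8+6+8+5+7+5+6+4+5+1+4+6+1+3 = 69
6+9 = 15
1+5 = 6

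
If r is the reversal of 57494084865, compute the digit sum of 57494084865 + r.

30

Reversal of 57494084865 is 56848049475; 57494084865 + 56848049475 = 114342134340.
Digit sum of 114342134340: 1+1+4+3+4+2+1+3+4+3+4+0 = 30.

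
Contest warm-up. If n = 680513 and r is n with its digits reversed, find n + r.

Reverse of 680513 is 315086.
680513 + 315086 = 995599

995599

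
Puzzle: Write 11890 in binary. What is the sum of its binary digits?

8

11890 in base 2 is 10111001110010.
Digit sum: 1+0+1+1+1+0+0+1+1+1+0+0+1+0 = 8.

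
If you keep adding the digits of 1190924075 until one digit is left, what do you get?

2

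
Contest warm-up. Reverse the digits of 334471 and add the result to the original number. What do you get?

Reverse of 334471 is 174433.
334471 + 174433 = 508904

508904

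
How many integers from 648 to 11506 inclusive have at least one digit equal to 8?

3687

The integers in [648, 11506] that have at least one digit equal to 8: 648, 658, 668, 678, 680, 681, …, 11489, 11498.
3687 qualify.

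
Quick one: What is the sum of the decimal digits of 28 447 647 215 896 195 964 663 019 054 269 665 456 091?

200

2+8+4+4+7+6+4+7+2+1+5+8+9+6+1+9+5+9+6+4+6+6+3+0+1+9+0+5+4+2+6+9+6+6+5+4+5+6+0+9+1 = 200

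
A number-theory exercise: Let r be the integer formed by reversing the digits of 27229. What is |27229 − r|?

65043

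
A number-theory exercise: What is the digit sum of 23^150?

23^150 = 1816249060426471931081397084415022095710620741516323055109918990462799418455218915688596773828479900521761410098724432932268137124416171507931496957440092045323695035164212125383133341654067911458802467249
Sum of its 205 digits: 856.

856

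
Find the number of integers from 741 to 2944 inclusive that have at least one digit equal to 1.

1310

The integers in [741, 2944] that have at least one digit equal to 1: 741, 751, 761, 771, 781, 791, …, 2931, 2941.
1310 qualify.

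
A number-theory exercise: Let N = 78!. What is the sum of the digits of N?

78! = 11324281178206297831457521158732046228731749579488251990048962825668835325234200766245086213177344000000000000000000
Sum of its 116 digits: 423.

423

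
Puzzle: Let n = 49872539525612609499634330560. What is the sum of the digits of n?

4+9+8+7+2+5+3+9+5+2+5+6+1+2+6+0+9+4+9+9+6+3+4+3+3+0+5+6+0 = 135

135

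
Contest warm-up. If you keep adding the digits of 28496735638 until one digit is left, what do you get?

2+8+4+9+6+7+3+5+6+3+8 = 61
6+1 = 7
(Equivalently, 28496735638 mod 9 = 7.)

7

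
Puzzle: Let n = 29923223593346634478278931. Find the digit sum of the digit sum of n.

First digit sum: 124.
1+2+4 = 7.

7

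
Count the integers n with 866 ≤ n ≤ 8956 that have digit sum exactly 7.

The integers in [866, 8956] that have digit sum exactly 7: 1006, 1015, 1024, 1033, 1042, 1051, …, 6100, 7000.
84 qualify.

84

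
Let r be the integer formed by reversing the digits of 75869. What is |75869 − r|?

20988

Reverse of 75869 is 96857.
|75869 − 96857| = 20988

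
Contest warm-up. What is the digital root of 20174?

5

2+0+1+7+4 = 14
1+4 = 5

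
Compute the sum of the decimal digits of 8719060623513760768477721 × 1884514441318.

206

8719060623513760768477721 × 1884514441318 = 16431195659738807608692898735644876278
Sum of its 38 digits: 206.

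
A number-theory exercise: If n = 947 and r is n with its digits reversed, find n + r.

Reverse of 947 is 749.
947 + 749 = 1696

1696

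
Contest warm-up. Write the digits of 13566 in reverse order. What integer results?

Reversing 13566 gives 66531.

66531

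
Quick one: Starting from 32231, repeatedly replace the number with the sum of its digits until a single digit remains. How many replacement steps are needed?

32231 → 11 → 2 (2 steps)

2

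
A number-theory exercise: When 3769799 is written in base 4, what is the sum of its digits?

17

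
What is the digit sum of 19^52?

325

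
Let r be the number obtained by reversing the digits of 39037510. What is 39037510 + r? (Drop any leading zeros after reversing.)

40610603

Reverse of 39037510 is 1573093.
39037510 + 1573093 = 40610603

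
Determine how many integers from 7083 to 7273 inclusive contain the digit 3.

The integers in [7083, 7273] that contain the digit 3: 7083, 7093, 7103, 7113, 7123, 7130, …, 7263, 7273.
38 qualify.

38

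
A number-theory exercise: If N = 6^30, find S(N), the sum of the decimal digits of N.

6^30 = 221073919720733357899776
Sum of its 24 digits: 117.

117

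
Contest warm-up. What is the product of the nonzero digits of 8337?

504

8×3×3×7 = 504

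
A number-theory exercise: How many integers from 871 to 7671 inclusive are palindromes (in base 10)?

The integers in [871, 7671] that are palindromes (in base 10): 878, 888, 898, 909, 919, 929, …, 7557, 7667.
80 qualify.

80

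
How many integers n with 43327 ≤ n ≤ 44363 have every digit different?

210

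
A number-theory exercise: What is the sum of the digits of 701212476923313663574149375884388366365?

179

7+0+1+2+1+2+4+7+6+9+2+3+3+1+3+6+6+3+5+7+4+1+4+9+3+7+5+8+8+4+3+8+8+3+6+6+3+6+5 = 179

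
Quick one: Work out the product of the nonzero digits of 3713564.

3×7×1×3×5×6×4 = 7560

7560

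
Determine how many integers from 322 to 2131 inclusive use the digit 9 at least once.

The integers in [322, 2131] that use the digit 9 at least once: 329, 339, 349, 359, 369, 379, …, 2119, 2129.
505 qualify.

505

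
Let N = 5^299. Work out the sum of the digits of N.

5^299 = 98181869305954531061915439099725512859504310249988991302230982343742105094434317129201957680746639045543671431302637570263358372208494378056150296482179269045062109289197238570778836219687946140766143798828125
Sum of its 209 digits: 938.

938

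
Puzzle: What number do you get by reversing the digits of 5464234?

Reversing 5464234 gives 4324645.

4324645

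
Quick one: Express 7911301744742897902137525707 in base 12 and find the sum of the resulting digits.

7911301744742897902137525707 in base 12 is 8362581B7867702548547B814B.
Digit sum: 8+3+6+2+5+8+1+11+7+8+6+7+7+0+2+5+4+8+5+4+7+11+8+1+4+11 = 149.

149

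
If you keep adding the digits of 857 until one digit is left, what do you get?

2

8+5+7 = 20
2+0 = 2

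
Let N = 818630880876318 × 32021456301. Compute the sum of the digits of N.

818630880876318 × 32021456301 = 26213752978630153422779718
Sum of its 26 digits: 117.

117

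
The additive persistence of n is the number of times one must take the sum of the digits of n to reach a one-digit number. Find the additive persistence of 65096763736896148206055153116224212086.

65096763736896148206055153116224212086 → 156 → 12 → 3 (3 steps)

3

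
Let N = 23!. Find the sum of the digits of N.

99

23! = 25852016738884976640000
Sum of its 23 digits: 99.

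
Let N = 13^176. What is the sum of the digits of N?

862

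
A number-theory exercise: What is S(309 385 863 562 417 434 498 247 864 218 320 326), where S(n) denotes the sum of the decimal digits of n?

3+0+9+3+8+5+8+6+3+5+6+2+4+1+7+4+3+4+4+9+8+2+4+7+8+6+4+2+1+8+3+2+0+3+2+6 = 160

160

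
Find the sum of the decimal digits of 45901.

19

4+5+9+0+1 = 19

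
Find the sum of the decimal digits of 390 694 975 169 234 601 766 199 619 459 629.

3+9+0+6+9+4+9+7+5+1+6+9+2+3+4+6+0+1+7+6+6+1+9+9+6+1+9+4+5+9+6+2+9 = 173

173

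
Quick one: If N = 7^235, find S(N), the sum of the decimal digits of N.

952

7^235 = 3963139900210561731523398928530637298094788065266356809017937107449348934442416116515113446249031497473582567399518465936555383233938368079497625966988611738127819219623828439774036655232918838785943
Sum of its 199 digits: 952.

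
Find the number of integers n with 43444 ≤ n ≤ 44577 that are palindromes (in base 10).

11

The integers in [43444, 44577] that are palindromes (in base 10): 43534, 43634, 43734, 43834, 43934, 44044, …, 44444, 44544.
11 qualify.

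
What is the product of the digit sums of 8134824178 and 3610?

460

S(8134824178) = 8+1+3+4+8+2+4+1+7+8 = 46.
S(3610) = 3+6+1+0 = 10.
46 · 10 = 460.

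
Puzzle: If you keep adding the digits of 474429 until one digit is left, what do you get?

3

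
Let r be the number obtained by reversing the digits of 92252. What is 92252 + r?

Reverse of 92252 is 25229.
92252 + 25229 = 117481

117481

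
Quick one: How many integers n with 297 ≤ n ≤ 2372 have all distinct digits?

1159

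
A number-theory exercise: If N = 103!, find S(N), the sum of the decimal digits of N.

621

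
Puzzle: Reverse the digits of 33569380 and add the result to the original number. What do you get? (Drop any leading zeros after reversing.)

41965913

Reverse of 33569380 is 8396533.
33569380 + 8396533 = 41965913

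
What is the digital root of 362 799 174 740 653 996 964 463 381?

6

3+6+2+7+9+9+1+7+4+7+4+0+6+5+3+9+9+6+9+6+4+4+6+3+3+8+1 = 141
1+4+1 = 6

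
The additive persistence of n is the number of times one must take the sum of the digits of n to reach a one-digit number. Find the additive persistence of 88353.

2

88353 → 27 → 9 (2 steps)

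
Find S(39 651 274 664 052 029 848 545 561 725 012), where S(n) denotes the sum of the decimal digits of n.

134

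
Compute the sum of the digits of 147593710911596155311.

1+4+7+5+9+3+7+1+0+9+1+1+5+9+6+1+5+5+3+1+1 = 84

84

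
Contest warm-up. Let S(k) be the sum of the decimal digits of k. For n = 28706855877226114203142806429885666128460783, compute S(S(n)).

18

First digit sum: 198.
1+9+8 = 18.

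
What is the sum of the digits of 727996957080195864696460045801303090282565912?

206

7+2+7+9+9+6+9+5+7+0+8+0+1+9+5+8+6+4+6+9+6+4+6+0+0+4+5+8+0+1+3+0+3+0+9+0+2+8+2+5+6+5+9+1+2 = 206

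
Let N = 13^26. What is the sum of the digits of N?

133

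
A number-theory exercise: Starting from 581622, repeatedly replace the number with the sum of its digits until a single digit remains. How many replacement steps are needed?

581622 → 24 → 6 (2 steps)

2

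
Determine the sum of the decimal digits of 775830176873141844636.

7+7+5+8+3+0+1+7+6+8+7+3+1+4+1+8+4+4+6+3+6 = 99

99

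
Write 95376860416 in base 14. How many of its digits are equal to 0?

2

95376860416 in base 14 is 488B05D0AC.
The digit 0 appears 2 times.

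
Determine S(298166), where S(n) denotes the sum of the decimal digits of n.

32

2+9+8+1+6+6 = 32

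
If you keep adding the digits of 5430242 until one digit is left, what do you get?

5+4+3+0+2+4+2 = 20
2+0 = 2

2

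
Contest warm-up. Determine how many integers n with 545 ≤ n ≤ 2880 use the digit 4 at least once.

607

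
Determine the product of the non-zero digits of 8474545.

89600

8×4×7×4×5×4×5 = 89600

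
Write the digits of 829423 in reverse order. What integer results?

324928

Reversing 829423 gives 324928.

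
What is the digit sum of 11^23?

11^23 = 895430243255237372246531
Sum of its 24 digits: 95.

95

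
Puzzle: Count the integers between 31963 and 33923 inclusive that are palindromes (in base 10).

19

The integers in [31963, 33923] that are palindromes (in base 10): 32023, 32123, 32223, 32323, 32423, 32523, …, 33733, 33833.
19 qualify.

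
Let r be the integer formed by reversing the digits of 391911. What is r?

Reversing 391911 gives 119193.

119193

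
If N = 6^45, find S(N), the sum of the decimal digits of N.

6^45 = 103945637534048876111514866313854976
Sum of its 36 digits: 162.

162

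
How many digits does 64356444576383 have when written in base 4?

23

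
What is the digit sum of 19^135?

19^135 = 42828821928241846954584931984682781692330700255613269873258126497677213994336325247215203358342158687131744496310391196007756401377063266506279898556901549102282850997144699
Sum of its 173 digits: 793.

793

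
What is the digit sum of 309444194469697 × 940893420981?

102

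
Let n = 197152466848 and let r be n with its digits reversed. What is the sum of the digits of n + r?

Reversal of 197152466848 is 848664251791; 197152466848 + 848664251791 = 1045816718639.
Digit sum of 1045816718639: 1+0+4+5+8+1+6+7+1+8+6+3+9 = 59.

59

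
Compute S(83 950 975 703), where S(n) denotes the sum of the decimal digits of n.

8+3+9+5+0+9+7+5+7+0+3 = 56

56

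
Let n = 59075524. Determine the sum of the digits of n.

37

5+9+0+7+5+5+2+4 = 37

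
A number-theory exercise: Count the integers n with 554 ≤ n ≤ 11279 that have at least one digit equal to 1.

4528

The integers in [554, 11279] that have at least one digit equal to 1: 561, 571, 581, 591, 601, 610, …, 11278, 11279.
4528 qualify.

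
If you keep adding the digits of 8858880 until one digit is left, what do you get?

9

8+8+5+8+8+8+0 = 45
4+5 = 9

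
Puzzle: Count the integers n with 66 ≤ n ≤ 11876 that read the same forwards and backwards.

The integers in [66, 11876] that read the same forwards and backwards: 66, 77, 88, 99, 101, 111, …, 11711, 11811.
203 qualify.

203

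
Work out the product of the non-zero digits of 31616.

3×1×6×1×6 = 108

108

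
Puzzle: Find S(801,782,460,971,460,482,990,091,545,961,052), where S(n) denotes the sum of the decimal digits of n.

142

8+0+1+7+8+2+4+6+0+9+7+1+4+6+0+4+8+2+9+9+0+0+9+1+5+4+5+9+6+1+0+5+2 = 142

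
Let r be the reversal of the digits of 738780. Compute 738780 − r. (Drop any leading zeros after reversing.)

Reverse of 738780 is 87837.
738780 − 87837 = 650943

650943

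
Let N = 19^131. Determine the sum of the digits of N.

19^131 = 328640985936586175325426692433934528528254849606842104290621822251802963408325022423210406291711686429138392863087232265005305371943610519457953043307690618567098556619
Sum of its 168 digits: 712.

712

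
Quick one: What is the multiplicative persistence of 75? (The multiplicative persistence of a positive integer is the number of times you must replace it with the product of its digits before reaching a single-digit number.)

75 → 35 → 15 → 5 (3 steps)

3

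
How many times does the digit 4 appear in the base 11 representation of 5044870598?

5044870598 in base 11 is 2159774A49.
The digit 4 appears 2 times.

2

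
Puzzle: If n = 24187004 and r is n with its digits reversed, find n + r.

64265146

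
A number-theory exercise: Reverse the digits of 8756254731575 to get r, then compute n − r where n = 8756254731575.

3004880204997

Reverse of 8756254731575 is 5751374526578.
8756254731575 − 5751374526578 = 3004880204997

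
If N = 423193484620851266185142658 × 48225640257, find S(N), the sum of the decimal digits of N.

162

423193484620851266185142658 × 48225640257 = 20408776748431435204147638582932783106
Sum of its 38 digits: 162.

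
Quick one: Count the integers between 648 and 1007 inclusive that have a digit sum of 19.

30

The integers in [648, 1007] that have a digit sum of 19: 649, 658, 667, 676, 685, 694, …, 982, 991.
30 qualify.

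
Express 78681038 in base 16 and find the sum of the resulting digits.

53

78681038 in base 16 is 4B093CE.
Digit sum: 4+11+0+9+3+12+14 = 53.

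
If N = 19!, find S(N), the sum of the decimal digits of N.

19! = 121645100408832000
Sum of its 18 digits: 45.

45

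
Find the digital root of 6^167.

9

The digital root of n equals n mod 9 (or 9 when 9 | n), so we need 6^167 mod 9.
6^167 ≡ 0 (mod 9), so the digital root is 9.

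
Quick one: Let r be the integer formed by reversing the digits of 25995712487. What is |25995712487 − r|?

52426047465

Reverse of 25995712487 is 78421759952.
|25995712487 − 78421759952| = 52426047465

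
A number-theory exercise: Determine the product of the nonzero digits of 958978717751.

311169600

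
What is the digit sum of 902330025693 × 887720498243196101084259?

216

902330025693 × 887720498243196101084259 = 801016859987985899253796848627866487
Sum of its 36 digits: 216.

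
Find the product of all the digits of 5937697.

357210

5×9×3×7×6×9×7 = 357210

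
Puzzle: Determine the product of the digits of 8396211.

8×3×9×6×2×1×1 = 2592

2592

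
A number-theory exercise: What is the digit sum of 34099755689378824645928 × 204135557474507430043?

212

34099755689378824645928 × 204135557474507430043 = 6960972637395852790363153935699244704814904
Sum of its 43 digits: 212.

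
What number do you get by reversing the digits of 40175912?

21957104

Reversing 40175912 gives 21957104.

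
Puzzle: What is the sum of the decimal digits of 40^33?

40^33 = 73786976294838206464000000000000000000000000000000000
Sum of its 53 digits: 109.

109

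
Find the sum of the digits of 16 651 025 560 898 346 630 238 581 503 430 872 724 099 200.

1+6+6+5+1+0+2+5+5+6+0+8+9+8+3+4+6+6+3+0+2+3+8+5+8+1+5+0+3+4+3+0+8+7+2+7+2+4+0+9+9+2+0+0 = 176

176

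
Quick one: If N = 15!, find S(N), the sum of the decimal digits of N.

15! = 1307674368000
Sum of its 13 digits: 45.

45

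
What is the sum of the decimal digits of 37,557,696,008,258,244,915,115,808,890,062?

144

3+7+5+5+7+6+9+6+0+0+8+2+5+8+2+4+4+9+1+5+1+1+5+8+0+8+8+9+0+0+6+2 = 144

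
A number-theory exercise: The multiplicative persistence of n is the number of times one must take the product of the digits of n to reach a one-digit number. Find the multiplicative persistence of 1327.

2

1327 → 42 → 8 (2 steps)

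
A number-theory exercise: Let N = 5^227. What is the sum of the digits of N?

5^227 = 463650768835927673216466907693454939170945597344723875306629882364697667511953669874664010340401054692042364892000144878381195923111590673215687274932861328125
Sum of its 159 digits: 731.

731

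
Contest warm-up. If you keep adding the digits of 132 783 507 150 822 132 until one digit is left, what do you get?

6

1+3+2+7+8+3+5+0+7+1+5+0+8+2+2+1+3+2 = 60
6+0 = 6
(Equivalently, 132 783 507 150 822 132 mod 9 = 6.)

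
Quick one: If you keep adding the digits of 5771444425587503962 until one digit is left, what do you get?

5+7+7+1+4+4+4+4+2+5+5+8+7+5+0+3+9+6+2 = 88
8+8 = 16
1+6 = 7

7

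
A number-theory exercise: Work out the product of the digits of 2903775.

0

2×9×0×3×7×7×5 = 0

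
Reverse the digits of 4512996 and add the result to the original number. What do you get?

11505150

Reverse of 4512996 is 6992154.
4512996 + 6992154 = 11505150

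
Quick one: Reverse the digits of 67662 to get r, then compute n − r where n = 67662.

40986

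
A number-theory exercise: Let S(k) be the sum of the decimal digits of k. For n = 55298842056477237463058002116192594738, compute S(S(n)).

15

First digit sum: 168.
1+6+8 = 15.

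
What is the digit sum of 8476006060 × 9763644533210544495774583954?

154

8476006060 × 9763644533210544495774583954 = 82756710231178446402085017988082761240
Sum of its 38 digits: 154.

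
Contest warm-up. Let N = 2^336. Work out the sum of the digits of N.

2^336 = 139984046386112763159840142535527767382602843577165595931249318810236991948760059086304843329475444736
Sum of its 102 digits: 469.

469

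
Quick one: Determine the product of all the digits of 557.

5×5×7 = 175

175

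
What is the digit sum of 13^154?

751

13^154 = 3525950858900620109463105899171222562671850431367637714145205893940785048238247198985678144023374404975902101139574339606106704430679361478807813893727348338103068614151689
Sum of its 172 digits: 751.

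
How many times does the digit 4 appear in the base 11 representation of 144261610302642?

1

144261610302642 in base 11 is 41A6A00713A2A8.
The digit 4 appears 1 time.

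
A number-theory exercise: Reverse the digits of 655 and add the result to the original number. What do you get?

1211

Reverse of 655 is 556.
655 + 556 = 1211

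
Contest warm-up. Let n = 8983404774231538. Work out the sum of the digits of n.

76

8+9+8+3+4+0+4+7+7+4+2+3+1+5+3+8 = 76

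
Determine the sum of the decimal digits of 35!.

144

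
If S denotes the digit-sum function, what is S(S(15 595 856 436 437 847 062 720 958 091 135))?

First digit sum: 148.
1+4+8 = 13.

13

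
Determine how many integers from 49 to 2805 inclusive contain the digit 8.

The integers in [49, 2805] that contain the digit 8: 58, 68, 78, 80, 81, 82, …, 2804, 2805.
695 qualify.

695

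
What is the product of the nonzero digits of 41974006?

4×1×9×7×4×6 = 6048

6048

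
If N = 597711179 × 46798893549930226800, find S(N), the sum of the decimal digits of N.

597711179 × 46798893549930226800 = 27972221839624291228365397200
Sum of its 29 digits: 123.

123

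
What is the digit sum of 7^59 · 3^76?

7^59 · 3^76 = 132434067994394339474824923786566641785279449266103367800453721131383453546252945505703
Sum of its 87 digits: 387.

387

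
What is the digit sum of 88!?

88! = 185482642257398439114796845645546284380220968949399346684421580986889562184028199319100141244804501828416633516851200000000000000000000
Sum of its 135 digits: 531.

531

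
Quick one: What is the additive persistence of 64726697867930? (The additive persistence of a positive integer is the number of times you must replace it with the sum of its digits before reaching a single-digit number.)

64726697867930 → 80 → 8 (2 steps)

2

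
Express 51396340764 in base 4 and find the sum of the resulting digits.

33

51396340764 in base 4 is 233313131132300130.
Digit sum: 2+3+3+3+1+3+1+3+1+1+3+2+3+0+0+1+3+0 = 33.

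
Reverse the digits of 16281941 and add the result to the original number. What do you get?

Reverse of 16281941 is 14918261.
16281941 + 14918261 = 31200202

31200202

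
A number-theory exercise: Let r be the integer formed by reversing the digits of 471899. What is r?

Reversing 471899 gives 998174.

998174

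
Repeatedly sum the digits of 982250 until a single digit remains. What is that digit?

9+8+2+2+5+0 = 26
2+6 = 8

8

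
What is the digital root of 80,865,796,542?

6

8+0+8+6+5+7+9+6+5+4+2 = 60
6+0 = 6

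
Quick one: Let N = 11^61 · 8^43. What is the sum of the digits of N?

457

11^61 · 8^43 = 2279414125716678702190997118602547814731870571906057732634376605610042219673669218915597941484638175232
Sum of its 103 digits: 457.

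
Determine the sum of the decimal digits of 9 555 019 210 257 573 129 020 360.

89

9+5+5+5+0+1+9+2+1+0+2+5+7+5+7+3+1+2+9+0+2+0+3+6+0 = 89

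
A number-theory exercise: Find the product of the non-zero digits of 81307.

168

8×1×3×7 = 168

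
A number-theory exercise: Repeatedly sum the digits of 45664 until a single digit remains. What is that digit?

7

4+5+6+6+4 = 25
2+5 = 7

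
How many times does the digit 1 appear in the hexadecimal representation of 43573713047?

1

43573713047 in base 16 is A25321897.
The digit 1 appears 1 time.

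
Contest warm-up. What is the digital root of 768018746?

7+6+8+0+1+8+7+4+6 = 47
4+7 = 11
1+1 = 2
(Equivalently, 768018746 mod 9 = 2.)

2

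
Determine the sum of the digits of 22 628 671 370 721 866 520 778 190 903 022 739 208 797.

181

2+2+6+2+8+6+7+1+3+7+0+7+2+1+8+6+6+5+2+0+7+7+8+1+9+0+9+0+3+0+2+2+7+3+9+2+0+8+7+9+7 = 181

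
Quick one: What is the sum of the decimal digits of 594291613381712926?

79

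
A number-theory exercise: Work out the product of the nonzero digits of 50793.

945

5×7×9×3 = 945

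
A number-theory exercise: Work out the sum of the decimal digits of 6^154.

549

6^154 = 684372514226029465146988901666992229076224949729952900951214794768336887871051896367613512122126815126166485053049143296
Sum of its 120 digits: 549.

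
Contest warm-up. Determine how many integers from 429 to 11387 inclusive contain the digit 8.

The integers in [429, 11387] that contain the digit 8: 438, 448, 458, 468, 478, 480, …, 11386, 11387.
3704 qualify.

3704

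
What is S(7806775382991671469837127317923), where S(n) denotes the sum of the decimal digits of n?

158

7+8+0+6+7+7+5+3+8+2+9+9+1+6+7+1+4+6+9+8+3+7+1+2+7+3+1+7+9+2+3 = 158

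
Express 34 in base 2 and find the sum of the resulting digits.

34 in base 2 is 100010.
Digit sum: 1+0+0+0+1+0 = 2.

2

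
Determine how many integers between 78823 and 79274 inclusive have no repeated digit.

162

The integers in [78823, 79274] that have no repeated digit: 78901, 78902, 78903, 78904, 78905, 78906, …, 79265, 79268.
162 qualify.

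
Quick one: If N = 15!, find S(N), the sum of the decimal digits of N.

15! = 1307674368000
Sum of its 13 digits: 45.

45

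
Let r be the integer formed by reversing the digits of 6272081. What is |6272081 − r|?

Reverse of 6272081 is 1802726.
|6272081 − 1802726| = 4469355

4469355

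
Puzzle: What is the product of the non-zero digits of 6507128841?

107520

6×5×7×1×2×8×8×4×1 = 107520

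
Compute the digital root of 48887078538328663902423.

4+8+8+8+7+0+7+8+5+3+8+3+2+8+6+6+3+9+0+2+4+2+3 = 114
1+1+4 = 6

6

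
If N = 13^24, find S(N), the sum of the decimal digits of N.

109

13^24 = 542800770374370512771595361
Sum of its 27 digits: 109.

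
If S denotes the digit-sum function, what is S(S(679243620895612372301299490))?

First digit sum: 119.
1+1+9 = 11.

11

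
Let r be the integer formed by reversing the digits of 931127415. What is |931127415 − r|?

416406276

Reverse of 931127415 is 514721139.
|931127415 − 514721139| = 416406276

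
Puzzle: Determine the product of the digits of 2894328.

27648

2×8×9×4×3×2×8 = 27648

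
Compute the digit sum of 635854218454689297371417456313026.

149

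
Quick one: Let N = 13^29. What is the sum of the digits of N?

13^29 = 201538126434611150798503956371773
Sum of its 33 digits: 133.

133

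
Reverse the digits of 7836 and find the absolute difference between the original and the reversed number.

Reverse of 7836 is 6387.
|7836 − 6387| = 1449

1449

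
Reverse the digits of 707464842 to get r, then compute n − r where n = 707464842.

459000135

Reverse of 707464842 is 248464707.
707464842 − 248464707 = 459000135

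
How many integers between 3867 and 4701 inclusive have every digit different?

The integers in [3867, 4701] that have every digit different: 3867, 3869, 3870, 3871, 3872, 3874, …, 4698, 4701.
409 qualify.

409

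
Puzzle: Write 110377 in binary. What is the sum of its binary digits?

110377 in base 2 is 11010111100101001.
Digit sum: 1+1+0+1+0+1+1+1+1+0+0+1+0+1+0+0+1 = 10.

10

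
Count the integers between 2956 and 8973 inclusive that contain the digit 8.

The integers in [2956, 8973] that contain the digit 8: 2958, 2968, 2978, 2980, 2981, 2982, …, 8972, 8973.
2343 qualify.

2343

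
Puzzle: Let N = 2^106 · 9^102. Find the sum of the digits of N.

603

2^106 · 9^102 = 1745482516904247602277395894370072352060865850918544450792987608574546572447189350753447942127060338920745223327349487658476765184
Sum of its 130 digits: 603.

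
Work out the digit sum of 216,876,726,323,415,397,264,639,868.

134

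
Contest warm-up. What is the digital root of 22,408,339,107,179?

2+2+4+0+8+3+3+9+1+0+7+1+7+9 = 56
5+6 = 11
1+1 = 2

2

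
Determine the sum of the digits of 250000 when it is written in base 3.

250000 in base 3 is 110200221021.
Digit sum: 1+1+0+2+0+0+2+2+1+0+2+1 = 12.

12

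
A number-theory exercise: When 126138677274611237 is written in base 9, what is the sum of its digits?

69

126138677274611237 in base 9 is 750573883033071072.
Digit sum: 7+5+0+5+7+3+8+8+3+0+3+3+0+7+1+0+7+2 = 69.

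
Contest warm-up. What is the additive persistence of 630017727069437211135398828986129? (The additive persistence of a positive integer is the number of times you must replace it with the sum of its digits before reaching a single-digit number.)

3

630017727069437211135398828986129 → 148 → 13 → 4 (3 steps)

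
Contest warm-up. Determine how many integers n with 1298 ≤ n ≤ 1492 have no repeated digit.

The integers in [1298, 1492] that have no repeated digit: 1298, 1302, 1304, 1305, 1306, 1307, …, 1490, 1492.
108 qualify.

108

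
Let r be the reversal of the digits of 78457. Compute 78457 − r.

Reverse of 78457 is 75487.
78457 − 75487 = 2970

2970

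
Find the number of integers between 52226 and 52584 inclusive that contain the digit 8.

The integers in [52226, 52584] that contain the digit 8: 52228, 52238, 52248, 52258, 52268, 52278, …, 52583, 52584.
68 qualify.

68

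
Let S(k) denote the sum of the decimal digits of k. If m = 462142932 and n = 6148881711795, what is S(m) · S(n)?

2178

S(462142932) = 4+6+2+1+4+2+9+3+2 = 33.
S(6148881711795) = 6+1+4+8+8+8+1+7+1+1+7+9+5 = 66.
33 · 66 = 2178.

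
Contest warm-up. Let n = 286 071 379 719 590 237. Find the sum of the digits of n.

2+8+6+0+7+1+3+7+9+7+1+9+5+9+0+2+3+7 = 86

86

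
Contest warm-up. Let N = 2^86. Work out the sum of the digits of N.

2^86 = 77371252455336267181195264
Sum of its 26 digits: 112.

112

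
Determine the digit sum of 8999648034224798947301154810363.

8+9+9+9+6+4+8+0+3+4+2+2+4+7+9+8+9+4+7+3+0+1+1+5+4+8+1+0+3+6+3 = 147

147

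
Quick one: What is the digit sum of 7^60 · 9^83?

513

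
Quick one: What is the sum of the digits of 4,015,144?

19

4+0+1+5+1+4+4 = 19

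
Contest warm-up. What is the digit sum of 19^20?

136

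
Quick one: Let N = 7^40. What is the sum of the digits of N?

7^40 = 6366805760909027985741435139224001
Sum of its 34 digits: 142.

142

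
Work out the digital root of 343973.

2

3+4+3+9+7+3 = 29
2+9 = 11
1+1 = 2
(Equivalently, 343973 mod 9 = 2.)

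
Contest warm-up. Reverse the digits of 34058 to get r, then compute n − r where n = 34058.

Reverse of 34058 is 85043.
34058 − 85043 = -50985

-50985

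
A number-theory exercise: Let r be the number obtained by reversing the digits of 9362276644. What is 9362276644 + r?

Reverse of 9362276644 is 4466722639.
9362276644 + 4466722639 = 13828999283

13828999283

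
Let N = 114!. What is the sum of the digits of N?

114! = 2543559733472187557120132004189335234812341496026552301496526393412538629248600474981599398141467853800514886431180030568224218435400019580180261753940817530060800000000000000000000000000
Sum of its 187 digits: 648.

648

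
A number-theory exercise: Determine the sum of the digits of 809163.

27

8+0+9+1+6+3 = 27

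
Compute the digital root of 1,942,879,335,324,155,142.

1+9+4+2+8+7+9+3+3+5+3+2+4+1+5+5+1+4+2 = 78
7+8 = 15
1+5 = 6

6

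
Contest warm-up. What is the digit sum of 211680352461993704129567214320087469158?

161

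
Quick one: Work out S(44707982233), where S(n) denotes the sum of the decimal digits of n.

49

4+4+7+0+7+9+8+2+2+3+3 = 49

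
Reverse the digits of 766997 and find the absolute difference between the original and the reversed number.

32670

Reverse of 766997 is 799667.
|766997 − 799667| = 32670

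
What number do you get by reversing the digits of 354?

453

Reversing 354 gives 453.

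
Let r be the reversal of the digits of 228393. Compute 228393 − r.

-165429

Reverse of 228393 is 393822.
228393 − 393822 = -165429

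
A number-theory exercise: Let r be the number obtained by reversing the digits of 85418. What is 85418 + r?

166876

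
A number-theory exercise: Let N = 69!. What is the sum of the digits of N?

351

69! = 171122452428141311372468338881272839092270544893520369393648040923257279754140647424000000000000000
Sum of its 99 digits: 351.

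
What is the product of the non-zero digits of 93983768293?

105815808

9×3×9×8×3×7×6×8×2×9×3 = 105815808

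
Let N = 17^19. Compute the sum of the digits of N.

17^19 = 239072435685151324847153
Sum of its 24 digits: 98.

98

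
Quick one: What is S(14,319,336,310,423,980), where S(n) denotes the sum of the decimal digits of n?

1+4+3+1+9+3+3+6+3+1+0+4+2+3+9+8+0 = 60

60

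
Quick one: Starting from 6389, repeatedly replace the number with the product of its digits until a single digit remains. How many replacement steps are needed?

6389 → 1296 → 108 → 0 (3 steps)

3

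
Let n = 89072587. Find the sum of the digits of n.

8+9+0+7+2+5+8+7 = 46

46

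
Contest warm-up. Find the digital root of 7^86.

4

The digital root of n equals n mod 9 (or 9 when 9 | n), so we need 7^86 mod 9.
7^86 ≡ 4 (mod 9), so the digital root is 4.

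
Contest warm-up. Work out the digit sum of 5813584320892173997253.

5+8+1+3+5+8+4+3+2+0+8+9+2+1+7+3+9+9+7+2+5+3 = 104

104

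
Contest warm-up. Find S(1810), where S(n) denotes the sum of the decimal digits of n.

1+8+1+0 = 10

10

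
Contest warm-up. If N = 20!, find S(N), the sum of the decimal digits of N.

54

20! = 2432902008176640000
Sum of its 19 digits: 54.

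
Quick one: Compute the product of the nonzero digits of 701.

7

7×1 = 7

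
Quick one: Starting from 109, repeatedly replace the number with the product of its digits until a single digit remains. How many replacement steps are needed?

1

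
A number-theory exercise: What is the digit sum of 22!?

72

22! = 1124000727777607680000
Sum of its 22 digits: 72.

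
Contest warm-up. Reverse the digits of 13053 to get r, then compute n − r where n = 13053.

-21978

Reverse of 13053 is 35031.
13053 − 35031 = -21978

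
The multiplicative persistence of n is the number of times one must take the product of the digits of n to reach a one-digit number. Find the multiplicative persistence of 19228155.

19228155 → 7200 → 0 (2 steps)

2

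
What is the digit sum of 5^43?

5^43 = 1136868377216160297393798828125
Sum of its 31 digits: 149.

149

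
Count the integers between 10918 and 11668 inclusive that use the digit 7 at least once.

138

The integers in [10918, 11668] that use the digit 7 at least once: 10927, 10937, 10947, 10957, 10967, 10970, …, 11657, 11667.
138 qualify.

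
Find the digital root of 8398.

1

8+3+9+8 = 28
2+8 = 10
1+0 = 1
(Equivalently, 8398 mod 9 = 1.)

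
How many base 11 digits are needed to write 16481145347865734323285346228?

16481145347865734323285346228 in base 11 is 12912926426486AA0813A434A7A6, which has 28 digits.

28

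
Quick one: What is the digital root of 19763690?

5

1+9+7+6+3+6+9+0 = 41
4+1 = 5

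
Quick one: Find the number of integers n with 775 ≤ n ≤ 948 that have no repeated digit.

128

The integers in [775, 948] that have no repeated digit: 780, 781, 782, 783, 784, 785, …, 947, 948.
128 qualify.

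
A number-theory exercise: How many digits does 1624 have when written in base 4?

1624 in base 4 is 121120, which has 6 digits.

6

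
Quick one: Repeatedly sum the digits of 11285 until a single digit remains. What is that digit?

8

1+1+2+8+5 = 17
1+7 = 8
(Equivalently, 11285 mod 9 = 8.)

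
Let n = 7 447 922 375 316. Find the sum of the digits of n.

7+4+4+7+9+2+2+3+7+5+3+1+6 = 60

60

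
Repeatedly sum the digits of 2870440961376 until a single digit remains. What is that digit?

3

2+8+7+0+4+4+0+9+6+1+3+7+6 = 57
5+7 = 12
1+2 = 3
(Equivalently, 2870440961376 mod 9 = 3.)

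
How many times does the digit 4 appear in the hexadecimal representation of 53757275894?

1

53757275894 in base 16 is C842EEEF6.
The digit 4 appears 1 time.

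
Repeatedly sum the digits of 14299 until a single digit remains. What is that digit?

1+4+2+9+9 = 25
2+5 = 7
(Equivalently, 14299 mod 9 = 7.)

7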